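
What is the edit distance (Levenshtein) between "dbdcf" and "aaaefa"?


Computing edit distance: "dbdcf" -> "aaaefa"
DP table:
           a    a    a    e    f    a
      0    1    2    3    4    5    6
  d   1    1    2    3    4    5    6
  b   2    2    2    3    4    5    6
  d   3    3    3    3    4    5    6
  c   4    4    4    4    4    5    6
  f   5    5    5    5    5    4    5
Edit distance = dp[5][6] = 5

5


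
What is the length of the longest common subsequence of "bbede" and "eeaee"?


LCS of "bbede" and "eeaee"
DP table:
           e    e    a    e    e
      0    0    0    0    0    0
  b   0    0    0    0    0    0
  b   0    0    0    0    0    0
  e   0    1    1    1    1    1
  d   0    1    1    1    1    1
  e   0    1    2    2    2    2
LCS length = dp[5][5] = 2

2


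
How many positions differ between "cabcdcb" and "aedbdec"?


Comparing "cabcdcb" and "aedbdec" position by position:
  Position 0: 'c' vs 'a' => DIFFER
  Position 1: 'a' vs 'e' => DIFFER
  Position 2: 'b' vs 'd' => DIFFER
  Position 3: 'c' vs 'b' => DIFFER
  Position 4: 'd' vs 'd' => same
  Position 5: 'c' vs 'e' => DIFFER
  Position 6: 'b' vs 'c' => DIFFER
Positions that differ: 6

6


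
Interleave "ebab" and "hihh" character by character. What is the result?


Interleaving "ebab" and "hihh":
  Position 0: 'e' from first, 'h' from second => "eh"
  Position 1: 'b' from first, 'i' from second => "bi"
  Position 2: 'a' from first, 'h' from second => "ah"
  Position 3: 'b' from first, 'h' from second => "bh"
Result: ehbiahbh

ehbiahbh


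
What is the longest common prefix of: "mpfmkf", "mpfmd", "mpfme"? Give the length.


Words: mpfmkf, mpfmd, mpfme
  Position 0: all 'm' => match
  Position 1: all 'p' => match
  Position 2: all 'f' => match
  Position 3: all 'm' => match
  Position 4: ('k', 'd', 'e') => mismatch, stop
LCP = "mpfm" (length 4)

4


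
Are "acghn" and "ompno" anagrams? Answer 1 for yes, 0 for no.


Strings: "acghn", "ompno"
Sorted first:  acghn
Sorted second: mnoop
Differ at position 0: 'a' vs 'm' => not anagrams

0


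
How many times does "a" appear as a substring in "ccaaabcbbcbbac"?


Searching for "a" in "ccaaabcbbcbbac"
Scanning each position:
  Position 0: "c" => no
  Position 1: "c" => no
  Position 2: "a" => MATCH
  Position 3: "a" => MATCH
  Position 4: "a" => MATCH
  Position 5: "b" => no
  Position 6: "c" => no
  Position 7: "b" => no
  Position 8: "b" => no
  Position 9: "c" => no
  Position 10: "b" => no
  Position 11: "b" => no
  Position 12: "a" => MATCH
  Position 13: "c" => no
Total occurrences: 4

4


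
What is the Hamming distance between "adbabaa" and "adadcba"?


Comparing "adbabaa" and "adadcba" position by position:
  Position 0: 'a' vs 'a' => same
  Position 1: 'd' vs 'd' => same
  Position 2: 'b' vs 'a' => differ
  Position 3: 'a' vs 'd' => differ
  Position 4: 'b' vs 'c' => differ
  Position 5: 'a' vs 'b' => differ
  Position 6: 'a' vs 'a' => same
Total differences (Hamming distance): 4

4


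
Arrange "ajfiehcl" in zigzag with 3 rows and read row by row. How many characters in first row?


Zigzag "ajfiehcl" into 3 rows:
Placing characters:
  'a' => row 0
  'j' => row 1
  'f' => row 2
  'i' => row 1
  'e' => row 0
  'h' => row 1
  'c' => row 2
  'l' => row 1
Rows:
  Row 0: "ae"
  Row 1: "jihl"
  Row 2: "fc"
First row length: 2

2


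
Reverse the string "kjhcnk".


Input: kjhcnk
Reading characters right to left:
  Position 5: 'k'
  Position 4: 'n'
  Position 3: 'c'
  Position 2: 'h'
  Position 1: 'j'
  Position 0: 'k'
Reversed: knchjk

knchjk


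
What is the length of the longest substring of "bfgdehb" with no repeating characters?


Input: "bfgdehb"
Sliding window (track last position of each char):
  Position 0 ('b'): window [0,0] length 1 -- new best
  Position 1 ('f'): window [0,1] length 2 -- new best
  Position 2 ('g'): window [0,2] length 3 -- new best
  Position 3 ('d'): window [0,3] length 4 -- new best
  Position 4 ('e'): window [0,4] length 5 -- new best
  Position 5 ('h'): window [0,5] length 6 -- new best
  Position 6 ('b'): repeat (last at 0), move window start to 1
  Position 6 ('b'): window [1,6] length 6
Longest substring with no repeats: "bfgdeh" with length 6

6


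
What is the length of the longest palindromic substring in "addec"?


Input: "addec"
Checking substrings for palindromes:
  [1:3] "dd" (len 2) => palindrome
Longest palindromic substring: "dd" with length 2

2


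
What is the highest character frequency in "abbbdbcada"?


Input: abbbdbcada
Character counts:
  'a': 3
  'b': 4
  'c': 1
  'd': 2
Maximum frequency: 4

4


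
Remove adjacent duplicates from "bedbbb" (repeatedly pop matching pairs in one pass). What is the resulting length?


Input: bedbbb
Stack-based adjacent duplicate removal:
  Read 'b': push. Stack: b
  Read 'e': push. Stack: be
  Read 'd': push. Stack: bed
  Read 'b': push. Stack: bedb
  Read 'b': matches stack top 'b' => pop. Stack: bed
  Read 'b': push. Stack: bedb
Final stack: "bedb" (length 4)

4


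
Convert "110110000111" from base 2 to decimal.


Input: "110110000111" in base 2
Positional expansion:
  Digit '1' (value 1) x 2^11 = 2048
  Digit '1' (value 1) x 2^10 = 1024
  Digit '0' (value 0) x 2^9 = 0
  Digit '1' (value 1) x 2^8 = 256
  Digit '1' (value 1) x 2^7 = 128
  Digit '0' (value 0) x 2^6 = 0
  Digit '0' (value 0) x 2^5 = 0
  Digit '0' (value 0) x 2^4 = 0
  Digit '0' (value 0) x 2^3 = 0
  Digit '1' (value 1) x 2^2 = 4
  Digit '1' (value 1) x 2^1 = 2
  Digit '1' (value 1) x 2^0 = 1
Sum = 3463

3463


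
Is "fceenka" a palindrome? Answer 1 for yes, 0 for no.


Input: fceenka
Reversed: akneecf
  Compare pos 0 ('f') with pos 6 ('a'): MISMATCH
  Compare pos 1 ('c') with pos 5 ('k'): MISMATCH
  Compare pos 2 ('e') with pos 4 ('n'): MISMATCH
Result: not a palindrome

0


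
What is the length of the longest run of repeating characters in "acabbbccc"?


Input: "acabbbccc"
Scanning for longest run:
  Position 1 ('c'): new char, reset run to 1
  Position 2 ('a'): new char, reset run to 1
  Position 3 ('b'): new char, reset run to 1
  Position 4 ('b'): continues run of 'b', length=2
  Position 5 ('b'): continues run of 'b', length=3
  Position 6 ('c'): new char, reset run to 1
  Position 7 ('c'): continues run of 'c', length=2
  Position 8 ('c'): continues run of 'c', length=3
Longest run: 'b' with length 3

3


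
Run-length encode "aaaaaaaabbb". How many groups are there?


Input: aaaaaaaabbb
Scanning for consecutive runs:
  Group 1: 'a' x 8 (positions 0-7)
  Group 2: 'b' x 3 (positions 8-10)
Total groups: 2

2


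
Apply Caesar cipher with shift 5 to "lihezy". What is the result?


Caesar cipher: shift "lihezy" by 5
  'l' (pos 11) + 5 = pos 16 = 'q'
  'i' (pos 8) + 5 = pos 13 = 'n'
  'h' (pos 7) + 5 = pos 12 = 'm'
  'e' (pos 4) + 5 = pos 9 = 'j'
  'z' (pos 25) + 5 = pos 4 = 'e'
  'y' (pos 24) + 5 = pos 3 = 'd'
Result: qnmjed

qnmjed


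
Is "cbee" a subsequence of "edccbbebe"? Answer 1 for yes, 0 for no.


Check if "cbee" is a subsequence of "edccbbebe"
Greedy scan:
  Position 0 ('e'): no match needed
  Position 1 ('d'): no match needed
  Position 2 ('c'): matches sub[0] = 'c'
  Position 3 ('c'): no match needed
  Position 4 ('b'): matches sub[1] = 'b'
  Position 5 ('b'): no match needed
  Position 6 ('e'): matches sub[2] = 'e'
  Position 7 ('b'): no match needed
  Position 8 ('e'): matches sub[3] = 'e'
All 4 characters matched => is a subsequence

1


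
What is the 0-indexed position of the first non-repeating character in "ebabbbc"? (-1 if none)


Input: ebabbbc
Character frequencies:
  'a': 1
  'b': 4
  'c': 1
  'e': 1
Scanning left to right for freq == 1:
  Position 0 ('e'): unique! => answer = 0

0


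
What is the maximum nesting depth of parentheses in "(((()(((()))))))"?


Input: "(((()(((()))))))"
Tracking depth:
  Position 0 '(': depth becomes 1
  Position 1 '(': depth becomes 2
  Position 2 '(': depth becomes 3
  Position 3 '(': depth becomes 4
  Position 4 ')': depth becomes 3
  Position 5 '(': depth becomes 4
  Position 6 '(': depth becomes 5
  Position 7 '(': depth becomes 6
  Position 8 '(': depth becomes 7
  Position 9 ')': depth becomes 6
  Position 10 ')': depth becomes 5
  Position 11 ')': depth becomes 4
  Position 12 ')': depth becomes 3
  Position 13 ')': depth becomes 2
  Position 14 ')': depth becomes 1
  Position 15 ')': depth becomes 0
Maximum depth reached: 7

7


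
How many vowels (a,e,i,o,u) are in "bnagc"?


Input: bnagc
Checking each character:
  'b' at position 0: consonant
  'n' at position 1: consonant
  'a' at position 2: vowel (running total: 1)
  'g' at position 3: consonant
  'c' at position 4: consonant
Total vowels: 1

1


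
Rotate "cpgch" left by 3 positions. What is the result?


Input: "cpgch", rotate left by 3
First 3 characters: "cpg"
Remaining characters: "ch"
Concatenate remaining + first: "ch" + "cpg" = "chcpg"

chcpg


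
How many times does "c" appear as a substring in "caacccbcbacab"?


Searching for "c" in "caacccbcbacab"
Scanning each position:
  Position 0: "c" => MATCH
  Position 1: "a" => no
  Position 2: "a" => no
  Position 3: "c" => MATCH
  Position 4: "c" => MATCH
  Position 5: "c" => MATCH
  Position 6: "b" => no
  Position 7: "c" => MATCH
  Position 8: "b" => no
  Position 9: "a" => no
  Position 10: "c" => MATCH
  Position 11: "a" => no
  Position 12: "b" => no
Total occurrences: 6

6


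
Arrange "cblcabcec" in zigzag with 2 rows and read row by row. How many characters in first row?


Zigzag "cblcabcec" into 2 rows:
Placing characters:
  'c' => row 0
  'b' => row 1
  'l' => row 0
  'c' => row 1
  'a' => row 0
  'b' => row 1
  'c' => row 0
  'e' => row 1
  'c' => row 0
Rows:
  Row 0: "clacc"
  Row 1: "bcbe"
First row length: 5

5


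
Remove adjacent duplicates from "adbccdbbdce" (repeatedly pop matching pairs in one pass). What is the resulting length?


Input: adbccdbbdce
Stack-based adjacent duplicate removal:
  Read 'a': push. Stack: a
  Read 'd': push. Stack: ad
  Read 'b': push. Stack: adb
  Read 'c': push. Stack: adbc
  Read 'c': matches stack top 'c' => pop. Stack: adb
  Read 'd': push. Stack: adbd
  Read 'b': push. Stack: adbdb
  Read 'b': matches stack top 'b' => pop. Stack: adbd
  Read 'd': matches stack top 'd' => pop. Stack: adb
  Read 'c': push. Stack: adbc
  Read 'e': push. Stack: adbce
Final stack: "adbce" (length 5)

5


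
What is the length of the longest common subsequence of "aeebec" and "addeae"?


LCS of "aeebec" and "addeae"
DP table:
           a    d    d    e    a    e
      0    0    0    0    0    0    0
  a   0    1    1    1    1    1    1
  e   0    1    1    1    2    2    2
  e   0    1    1    1    2    2    3
  b   0    1    1    1    2    2    3
  e   0    1    1    1    2    2    3
  c   0    1    1    1    2    2    3
LCS length = dp[6][6] = 3

3


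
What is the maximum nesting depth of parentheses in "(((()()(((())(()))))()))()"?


Input: "(((()()(((())(()))))()))()"
Tracking depth:
  Position 0 '(': depth becomes 1
  Position 1 '(': depth becomes 2
  Position 2 '(': depth becomes 3
  Position 3 '(': depth becomes 4
  Position 4 ')': depth becomes 3
  Position 5 '(': depth becomes 4
  Position 6 ')': depth becomes 3
  Position 7 '(': depth becomes 4
  Position 8 '(': depth becomes 5
  Position 9 '(': depth becomes 6
  Position 10 '(': depth becomes 7
  Position 11 ')': depth becomes 6
  Position 12 ')': depth becomes 5
  Position 13 '(': depth becomes 6
  Position 14 '(': depth becomes 7
  Position 15 ')': depth becomes 6
  Position 16 ')': depth becomes 5
  Position 17 ')': depth becomes 4
  Position 18 ')': depth becomes 3
  Position 19 ')': depth becomes 2
  Position 20 '(': depth becomes 3
  Position 21 ')': depth becomes 2
  Position 22 ')': depth becomes 1
  Position 23 ')': depth becomes 0
  Position 24 '(': depth becomes 1
  Position 25 ')': depth becomes 0
Maximum depth reached: 7

7


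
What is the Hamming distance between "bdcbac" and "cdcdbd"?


Comparing "bdcbac" and "cdcdbd" position by position:
  Position 0: 'b' vs 'c' => differ
  Position 1: 'd' vs 'd' => same
  Position 2: 'c' vs 'c' => same
  Position 3: 'b' vs 'd' => differ
  Position 4: 'a' vs 'b' => differ
  Position 5: 'c' vs 'd' => differ
Total differences (Hamming distance): 4

4


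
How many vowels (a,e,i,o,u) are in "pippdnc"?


Input: pippdnc
Checking each character:
  'p' at position 0: consonant
  'i' at position 1: vowel (running total: 1)
  'p' at position 2: consonant
  'p' at position 3: consonant
  'd' at position 4: consonant
  'n' at position 5: consonant
  'c' at position 6: consonant
Total vowels: 1

1


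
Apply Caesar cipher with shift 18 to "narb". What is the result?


Caesar cipher: shift "narb" by 18
  'n' (pos 13) + 18 = pos 5 = 'f'
  'a' (pos 0) + 18 = pos 18 = 's'
  'r' (pos 17) + 18 = pos 9 = 'j'
  'b' (pos 1) + 18 = pos 19 = 't'
Result: fsjt

fsjt


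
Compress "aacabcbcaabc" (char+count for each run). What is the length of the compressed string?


Input: aacabcbcaabc
Runs:
  'a' x 2 => "a2"
  'c' x 1 => "c1"
  'a' x 1 => "a1"
  'b' x 1 => "b1"
  'c' x 1 => "c1"
  'b' x 1 => "b1"
  'c' x 1 => "c1"
  'a' x 2 => "a2"
  'b' x 1 => "b1"
  'c' x 1 => "c1"
Compressed: "a2c1a1b1c1b1c1a2b1c1"
Compressed length: 20

20


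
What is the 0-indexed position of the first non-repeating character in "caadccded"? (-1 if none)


Input: caadccded
Character frequencies:
  'a': 2
  'c': 3
  'd': 3
  'e': 1
Scanning left to right for freq == 1:
  Position 0 ('c'): freq=3, skip
  Position 1 ('a'): freq=2, skip
  Position 2 ('a'): freq=2, skip
  Position 3 ('d'): freq=3, skip
  Position 4 ('c'): freq=3, skip
  Position 5 ('c'): freq=3, skip
  Position 6 ('d'): freq=3, skip
  Position 7 ('e'): unique! => answer = 7

7


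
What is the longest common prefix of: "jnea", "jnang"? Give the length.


Words: jnea, jnang
  Position 0: all 'j' => match
  Position 1: all 'n' => match
  Position 2: ('e', 'a') => mismatch, stop
LCP = "jn" (length 2)

2


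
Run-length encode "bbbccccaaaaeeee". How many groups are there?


Input: bbbccccaaaaeeee
Scanning for consecutive runs:
  Group 1: 'b' x 3 (positions 0-2)
  Group 2: 'c' x 4 (positions 3-6)
  Group 3: 'a' x 4 (positions 7-10)
  Group 4: 'e' x 4 (positions 11-14)
Total groups: 4

4


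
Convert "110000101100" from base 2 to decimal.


Input: "110000101100" in base 2
Positional expansion:
  Digit '1' (value 1) x 2^11 = 2048
  Digit '1' (value 1) x 2^10 = 1024
  Digit '0' (value 0) x 2^9 = 0
  Digit '0' (value 0) x 2^8 = 0
  Digit '0' (value 0) x 2^7 = 0
  Digit '0' (value 0) x 2^6 = 0
  Digit '1' (value 1) x 2^5 = 32
  Digit '0' (value 0) x 2^4 = 0
  Digit '1' (value 1) x 2^3 = 8
  Digit '1' (value 1) x 2^2 = 4
  Digit '0' (value 0) x 2^1 = 0
  Digit '0' (value 0) x 2^0 = 0
Sum = 3116

3116


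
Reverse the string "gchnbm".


Input: gchnbm
Reading characters right to left:
  Position 5: 'm'
  Position 4: 'b'
  Position 3: 'n'
  Position 2: 'h'
  Position 1: 'c'
  Position 0: 'g'
Reversed: mbnhcg

mbnhcg


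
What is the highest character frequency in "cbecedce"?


Input: cbecedce
Character counts:
  'b': 1
  'c': 3
  'd': 1
  'e': 3
Maximum frequency: 3

3


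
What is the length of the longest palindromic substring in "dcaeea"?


Input: "dcaeea"
Checking substrings for palindromes:
  [2:6] "aeea" (len 4) => palindrome
  [3:5] "ee" (len 2) => palindrome
Longest palindromic substring: "aeea" with length 4

4


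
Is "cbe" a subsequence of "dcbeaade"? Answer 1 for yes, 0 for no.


Check if "cbe" is a subsequence of "dcbeaade"
Greedy scan:
  Position 0 ('d'): no match needed
  Position 1 ('c'): matches sub[0] = 'c'
  Position 2 ('b'): matches sub[1] = 'b'
  Position 3 ('e'): matches sub[2] = 'e'
  Position 4 ('a'): no match needed
  Position 5 ('a'): no match needed
  Position 6 ('d'): no match needed
  Position 7 ('e'): no match needed
All 3 characters matched => is a subsequence

1


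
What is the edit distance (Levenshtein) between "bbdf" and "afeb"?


Computing edit distance: "bbdf" -> "afeb"
DP table:
           a    f    e    b
      0    1    2    3    4
  b   1    1    2    3    3
  b   2    2    2    3    3
  d   3    3    3    3    4
  f   4    4    3    4    4
Edit distance = dp[4][4] = 4

4


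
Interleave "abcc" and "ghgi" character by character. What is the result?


Interleaving "abcc" and "ghgi":
  Position 0: 'a' from first, 'g' from second => "ag"
  Position 1: 'b' from first, 'h' from second => "bh"
  Position 2: 'c' from first, 'g' from second => "cg"
  Position 3: 'c' from first, 'i' from second => "ci"
Result: agbhcgci

agbhcgci


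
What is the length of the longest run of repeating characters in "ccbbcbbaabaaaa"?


Input: "ccbbcbbaabaaaa"
Scanning for longest run:
  Position 1 ('c'): continues run of 'c', length=2
  Position 2 ('b'): new char, reset run to 1
  Position 3 ('b'): continues run of 'b', length=2
  Position 4 ('c'): new char, reset run to 1
  Position 5 ('b'): new char, reset run to 1
  Position 6 ('b'): continues run of 'b', length=2
  Position 7 ('a'): new char, reset run to 1
  Position 8 ('a'): continues run of 'a', length=2
  Position 9 ('b'): new char, reset run to 1
  Position 10 ('a'): new char, reset run to 1
  Position 11 ('a'): continues run of 'a', length=2
  Position 12 ('a'): continues run of 'a', length=3
  Position 13 ('a'): continues run of 'a', length=4
Longest run: 'a' with length 4

4


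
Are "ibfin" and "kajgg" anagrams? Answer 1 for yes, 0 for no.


Strings: "ibfin", "kajgg"
Sorted first:  bfiin
Sorted second: aggjk
Differ at position 0: 'b' vs 'a' => not anagrams

0


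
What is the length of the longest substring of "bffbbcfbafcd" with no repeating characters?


Input: "bffbbcfbafcd"
Sliding window (track last position of each char):
  Position 0 ('b'): window [0,0] length 1 -- new best
  Position 1 ('f'): window [0,1] length 2 -- new best
  Position 2 ('f'): repeat (last at 1), move window start to 2
  Position 2 ('f'): window [2,2] length 1
  Position 3 ('b'): window [2,3] length 2
  Position 4 ('b'): repeat (last at 3), move window start to 4
  Position 4 ('b'): window [4,4] length 1
  Position 5 ('c'): window [4,5] length 2
  Position 6 ('f'): window [4,6] length 3 -- new best
  Position 7 ('b'): repeat (last at 4), move window start to 5
  Position 7 ('b'): window [5,7] length 3
  Position 8 ('a'): window [5,8] length 4 -- new best
  Position 9 ('f'): repeat (last at 6), move window start to 7
  Position 9 ('f'): window [7,9] length 3
  Position 10 ('c'): window [7,10] length 4
  Position 11 ('d'): window [7,11] length 5 -- new best
Longest substring with no repeats: "bafcd" with length 5

5


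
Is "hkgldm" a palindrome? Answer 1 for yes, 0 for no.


Input: hkgldm
Reversed: mdlgkh
  Compare pos 0 ('h') with pos 5 ('m'): MISMATCH
  Compare pos 1 ('k') with pos 4 ('d'): MISMATCH
  Compare pos 2 ('g') with pos 3 ('l'): MISMATCH
Result: not a palindrome

0


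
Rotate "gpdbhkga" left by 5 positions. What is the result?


Input: "gpdbhkga", rotate left by 5
First 5 characters: "gpdbh"
Remaining characters: "kga"
Concatenate remaining + first: "kga" + "gpdbh" = "kgagpdbh"

kgagpdbh


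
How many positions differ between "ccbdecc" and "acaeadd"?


Comparing "ccbdecc" and "acaeadd" position by position:
  Position 0: 'c' vs 'a' => DIFFER
  Position 1: 'c' vs 'c' => same
  Position 2: 'b' vs 'a' => DIFFER
  Position 3: 'd' vs 'e' => DIFFER
  Position 4: 'e' vs 'a' => DIFFER
  Position 5: 'c' vs 'd' => DIFFER
  Position 6: 'c' vs 'd' => DIFFER
Positions that differ: 6

6


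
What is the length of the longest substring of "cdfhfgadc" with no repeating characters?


Input: "cdfhfgadc"
Sliding window (track last position of each char):
  Position 0 ('c'): window [0,0] length 1 -- new best
  Position 1 ('d'): window [0,1] length 2 -- new best
  Position 2 ('f'): window [0,2] length 3 -- new best
  Position 3 ('h'): window [0,3] length 4 -- new best
  Position 4 ('f'): repeat (last at 2), move window start to 3
  Position 4 ('f'): window [3,4] length 2
  Position 5 ('g'): window [3,5] length 3
  Position 6 ('a'): window [3,6] length 4
  Position 7 ('d'): window [3,7] length 5 -- new best
  Position 8 ('c'): window [3,8] length 6 -- new best
Longest substring with no repeats: "hfgadc" with length 6

6


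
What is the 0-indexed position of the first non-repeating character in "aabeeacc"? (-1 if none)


Input: aabeeacc
Character frequencies:
  'a': 3
  'b': 1
  'c': 2
  'e': 2
Scanning left to right for freq == 1:
  Position 0 ('a'): freq=3, skip
  Position 1 ('a'): freq=3, skip
  Position 2 ('b'): unique! => answer = 2

2


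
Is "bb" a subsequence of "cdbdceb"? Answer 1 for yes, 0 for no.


Check if "bb" is a subsequence of "cdbdceb"
Greedy scan:
  Position 0 ('c'): no match needed
  Position 1 ('d'): no match needed
  Position 2 ('b'): matches sub[0] = 'b'
  Position 3 ('d'): no match needed
  Position 4 ('c'): no match needed
  Position 5 ('e'): no match needed
  Position 6 ('b'): matches sub[1] = 'b'
All 2 characters matched => is a subsequence

1


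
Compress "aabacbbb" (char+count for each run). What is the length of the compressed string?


Input: aabacbbb
Runs:
  'a' x 2 => "a2"
  'b' x 1 => "b1"
  'a' x 1 => "a1"
  'c' x 1 => "c1"
  'b' x 3 => "b3"
Compressed: "a2b1a1c1b3"
Compressed length: 10

10


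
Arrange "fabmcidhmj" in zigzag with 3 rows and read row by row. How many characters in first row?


Zigzag "fabmcidhmj" into 3 rows:
Placing characters:
  'f' => row 0
  'a' => row 1
  'b' => row 2
  'm' => row 1
  'c' => row 0
  'i' => row 1
  'd' => row 2
  'h' => row 1
  'm' => row 0
  'j' => row 1
Rows:
  Row 0: "fcm"
  Row 1: "amihj"
  Row 2: "bd"
First row length: 3

3


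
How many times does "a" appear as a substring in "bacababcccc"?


Searching for "a" in "bacababcccc"
Scanning each position:
  Position 0: "b" => no
  Position 1: "a" => MATCH
  Position 2: "c" => no
  Position 3: "a" => MATCH
  Position 4: "b" => no
  Position 5: "a" => MATCH
  Position 6: "b" => no
  Position 7: "c" => no
  Position 8: "c" => no
  Position 9: "c" => no
  Position 10: "c" => no
Total occurrences: 3

3


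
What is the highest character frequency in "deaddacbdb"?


Input: deaddacbdb
Character counts:
  'a': 2
  'b': 2
  'c': 1
  'd': 4
  'e': 1
Maximum frequency: 4

4


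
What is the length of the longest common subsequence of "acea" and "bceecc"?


LCS of "acea" and "bceecc"
DP table:
           b    c    e    e    c    c
      0    0    0    0    0    0    0
  a   0    0    0    0    0    0    0
  c   0    0    1    1    1    1    1
  e   0    0    1    2    2    2    2
  a   0    0    1    2    2    2    2
LCS length = dp[4][6] = 2

2


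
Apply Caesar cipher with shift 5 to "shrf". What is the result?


Caesar cipher: shift "shrf" by 5
  's' (pos 18) + 5 = pos 23 = 'x'
  'h' (pos 7) + 5 = pos 12 = 'm'
  'r' (pos 17) + 5 = pos 22 = 'w'
  'f' (pos 5) + 5 = pos 10 = 'k'
Result: xmwk

xmwk


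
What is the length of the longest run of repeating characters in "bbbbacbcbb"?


Input: "bbbbacbcbb"
Scanning for longest run:
  Position 1 ('b'): continues run of 'b', length=2
  Position 2 ('b'): continues run of 'b', length=3
  Position 3 ('b'): continues run of 'b', length=4
  Position 4 ('a'): new char, reset run to 1
  Position 5 ('c'): new char, reset run to 1
  Position 6 ('b'): new char, reset run to 1
  Position 7 ('c'): new char, reset run to 1
  Position 8 ('b'): new char, reset run to 1
  Position 9 ('b'): continues run of 'b', length=2
Longest run: 'b' with length 4

4


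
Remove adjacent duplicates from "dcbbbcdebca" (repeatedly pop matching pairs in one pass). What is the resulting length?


Input: dcbbbcdebca
Stack-based adjacent duplicate removal:
  Read 'd': push. Stack: d
  Read 'c': push. Stack: dc
  Read 'b': push. Stack: dcb
  Read 'b': matches stack top 'b' => pop. Stack: dc
  Read 'b': push. Stack: dcb
  Read 'c': push. Stack: dcbc
  Read 'd': push. Stack: dcbcd
  Read 'e': push. Stack: dcbcde
  Read 'b': push. Stack: dcbcdeb
  Read 'c': push. Stack: dcbcdebc
  Read 'a': push. Stack: dcbcdebca
Final stack: "dcbcdebca" (length 9)

9


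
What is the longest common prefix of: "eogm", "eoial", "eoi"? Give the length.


Words: eogm, eoial, eoi
  Position 0: all 'e' => match
  Position 1: all 'o' => match
  Position 2: ('g', 'i', 'i') => mismatch, stop
LCP = "eo" (length 2)

2


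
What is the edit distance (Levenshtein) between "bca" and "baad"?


Computing edit distance: "bca" -> "baad"
DP table:
           b    a    a    d
      0    1    2    3    4
  b   1    0    1    2    3
  c   2    1    1    2    3
  a   3    2    1    1    2
Edit distance = dp[3][4] = 2

2


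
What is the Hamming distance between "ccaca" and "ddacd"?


Comparing "ccaca" and "ddacd" position by position:
  Position 0: 'c' vs 'd' => differ
  Position 1: 'c' vs 'd' => differ
  Position 2: 'a' vs 'a' => same
  Position 3: 'c' vs 'c' => same
  Position 4: 'a' vs 'd' => differ
Total differences (Hamming distance): 3

3


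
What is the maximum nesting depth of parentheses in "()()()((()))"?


Input: "()()()((()))"
Tracking depth:
  Position 0 '(': depth becomes 1
  Position 1 ')': depth becomes 0
  Position 2 '(': depth becomes 1
  Position 3 ')': depth becomes 0
  Position 4 '(': depth becomes 1
  Position 5 ')': depth becomes 0
  Position 6 '(': depth becomes 1
  Position 7 '(': depth becomes 2
  Position 8 '(': depth becomes 3
  Position 9 ')': depth becomes 2
  Position 10 ')': depth becomes 1
  Position 11 ')': depth becomes 0
Maximum depth reached: 3

3


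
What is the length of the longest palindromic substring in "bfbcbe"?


Input: "bfbcbe"
Checking substrings for palindromes:
  [0:3] "bfb" (len 3) => palindrome
  [2:5] "bcb" (len 3) => palindrome
Longest palindromic substring: "bfb" with length 3

3


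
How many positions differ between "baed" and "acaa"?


Comparing "baed" and "acaa" position by position:
  Position 0: 'b' vs 'a' => DIFFER
  Position 1: 'a' vs 'c' => DIFFER
  Position 2: 'e' vs 'a' => DIFFER
  Position 3: 'd' vs 'a' => DIFFER
Positions that differ: 4

4


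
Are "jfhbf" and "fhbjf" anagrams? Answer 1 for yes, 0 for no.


Strings: "jfhbf", "fhbjf"
Sorted first:  bffhj
Sorted second: bffhj
Sorted forms match => anagrams

1


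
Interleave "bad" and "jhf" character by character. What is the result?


Interleaving "bad" and "jhf":
  Position 0: 'b' from first, 'j' from second => "bj"
  Position 1: 'a' from first, 'h' from second => "ah"
  Position 2: 'd' from first, 'f' from second => "df"
Result: bjahdf

bjahdf


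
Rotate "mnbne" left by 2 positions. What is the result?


Input: "mnbne", rotate left by 2
First 2 characters: "mn"
Remaining characters: "bne"
Concatenate remaining + first: "bne" + "mn" = "bnemn"

bnemn


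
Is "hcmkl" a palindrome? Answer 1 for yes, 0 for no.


Input: hcmkl
Reversed: lkmch
  Compare pos 0 ('h') with pos 4 ('l'): MISMATCH
  Compare pos 1 ('c') with pos 3 ('k'): MISMATCH
Result: not a palindrome

0


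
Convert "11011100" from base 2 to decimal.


Input: "11011100" in base 2
Positional expansion:
  Digit '1' (value 1) x 2^7 = 128
  Digit '1' (value 1) x 2^6 = 64
  Digit '0' (value 0) x 2^5 = 0
  Digit '1' (value 1) x 2^4 = 16
  Digit '1' (value 1) x 2^3 = 8
  Digit '1' (value 1) x 2^2 = 4
  Digit '0' (value 0) x 2^1 = 0
  Digit '0' (value 0) x 2^0 = 0
Sum = 220

220


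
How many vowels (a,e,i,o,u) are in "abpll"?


Input: abpll
Checking each character:
  'a' at position 0: vowel (running total: 1)
  'b' at position 1: consonant
  'p' at position 2: consonant
  'l' at position 3: consonant
  'l' at position 4: consonant
Total vowels: 1

1


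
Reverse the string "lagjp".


Input: lagjp
Reading characters right to left:
  Position 4: 'p'
  Position 3: 'j'
  Position 2: 'g'
  Position 1: 'a'
  Position 0: 'l'
Reversed: pjgal

pjgal


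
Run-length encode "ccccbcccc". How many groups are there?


Input: ccccbcccc
Scanning for consecutive runs:
  Group 1: 'c' x 4 (positions 0-3)
  Group 2: 'b' x 1 (positions 4-4)
  Group 3: 'c' x 4 (positions 5-8)
Total groups: 3

3


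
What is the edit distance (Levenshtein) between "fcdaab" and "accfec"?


Computing edit distance: "fcdaab" -> "accfec"
DP table:
           a    c    c    f    e    c
      0    1    2    3    4    5    6
  f   1    1    2    3    3    4    5
  c   2    2    1    2    3    4    4
  d   3    3    2    2    3    4    5
  a   4    3    3    3    3    4    5
  a   5    4    4    4    4    4    5
  b   6    5    5    5    5    5    5
Edit distance = dp[6][6] = 5

5


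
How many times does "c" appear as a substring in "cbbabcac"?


Searching for "c" in "cbbabcac"
Scanning each position:
  Position 0: "c" => MATCH
  Position 1: "b" => no
  Position 2: "b" => no
  Position 3: "a" => no
  Position 4: "b" => no
  Position 5: "c" => MATCH
  Position 6: "a" => no
  Position 7: "c" => MATCH
Total occurrences: 3

3


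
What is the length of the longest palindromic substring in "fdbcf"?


Input: "fdbcf"
Checking substrings for palindromes:
  No multi-char palindromic substrings found
Longest palindromic substring: "f" with length 1

1


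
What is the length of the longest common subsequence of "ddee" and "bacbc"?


LCS of "ddee" and "bacbc"
DP table:
           b    a    c    b    c
      0    0    0    0    0    0
  d   0    0    0    0    0    0
  d   0    0    0    0    0    0
  e   0    0    0    0    0    0
  e   0    0    0    0    0    0
LCS length = dp[4][5] = 0

0


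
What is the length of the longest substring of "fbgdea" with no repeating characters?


Input: "fbgdea"
Sliding window (track last position of each char):
  Position 0 ('f'): window [0,0] length 1 -- new best
  Position 1 ('b'): window [0,1] length 2 -- new best
  Position 2 ('g'): window [0,2] length 3 -- new best
  Position 3 ('d'): window [0,3] length 4 -- new best
  Position 4 ('e'): window [0,4] length 5 -- new best
  Position 5 ('a'): window [0,5] length 6 -- new best
Longest substring with no repeats: "fbgdea" with length 6

6


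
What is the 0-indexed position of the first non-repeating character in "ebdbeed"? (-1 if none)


Input: ebdbeed
Character frequencies:
  'b': 2
  'd': 2
  'e': 3
Scanning left to right for freq == 1:
  Position 0 ('e'): freq=3, skip
  Position 1 ('b'): freq=2, skip
  Position 2 ('d'): freq=2, skip
  Position 3 ('b'): freq=2, skip
  Position 4 ('e'): freq=3, skip
  Position 5 ('e'): freq=3, skip
  Position 6 ('d'): freq=2, skip
  No unique character found => answer = -1

-1


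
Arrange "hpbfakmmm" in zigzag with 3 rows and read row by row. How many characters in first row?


Zigzag "hpbfakmmm" into 3 rows:
Placing characters:
  'h' => row 0
  'p' => row 1
  'b' => row 2
  'f' => row 1
  'a' => row 0
  'k' => row 1
  'm' => row 2
  'm' => row 1
  'm' => row 0
Rows:
  Row 0: "ham"
  Row 1: "pfkm"
  Row 2: "bm"
First row length: 3

3


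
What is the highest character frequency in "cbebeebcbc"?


Input: cbebeebcbc
Character counts:
  'b': 4
  'c': 3
  'e': 3
Maximum frequency: 4

4


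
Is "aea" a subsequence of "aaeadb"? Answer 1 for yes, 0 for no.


Check if "aea" is a subsequence of "aaeadb"
Greedy scan:
  Position 0 ('a'): matches sub[0] = 'a'
  Position 1 ('a'): no match needed
  Position 2 ('e'): matches sub[1] = 'e'
  Position 3 ('a'): matches sub[2] = 'a'
  Position 4 ('d'): no match needed
  Position 5 ('b'): no match needed
All 3 characters matched => is a subsequence

1


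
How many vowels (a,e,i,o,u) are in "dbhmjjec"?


Input: dbhmjjec
Checking each character:
  'd' at position 0: consonant
  'b' at position 1: consonant
  'h' at position 2: consonant
  'm' at position 3: consonant
  'j' at position 4: consonant
  'j' at position 5: consonant
  'e' at position 6: vowel (running total: 1)
  'c' at position 7: consonant
Total vowels: 1

1


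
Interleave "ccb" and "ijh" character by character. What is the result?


Interleaving "ccb" and "ijh":
  Position 0: 'c' from first, 'i' from second => "ci"
  Position 1: 'c' from first, 'j' from second => "cj"
  Position 2: 'b' from first, 'h' from second => "bh"
Result: cicjbh

cicjbh


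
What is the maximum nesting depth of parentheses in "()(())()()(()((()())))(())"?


Input: "()(())()()(()((()())))(())"
Tracking depth:
  Position 0 '(': depth becomes 1
  Position 1 ')': depth becomes 0
  Position 2 '(': depth becomes 1
  Position 3 '(': depth becomes 2
  Position 4 ')': depth becomes 1
  Position 5 ')': depth becomes 0
  Position 6 '(': depth becomes 1
  Position 7 ')': depth becomes 0
  Position 8 '(': depth becomes 1
  Position 9 ')': depth becomes 0
  Position 10 '(': depth becomes 1
  Position 11 '(': depth becomes 2
  Position 12 ')': depth becomes 1
  Position 13 '(': depth becomes 2
  Position 14 '(': depth becomes 3
  Position 15 '(': depth becomes 4
  Position 16 ')': depth becomes 3
  Position 17 '(': depth becomes 4
  Position 18 ')': depth becomes 3
  Position 19 ')': depth becomes 2
  Position 20 ')': depth becomes 1
  Position 21 ')': depth becomes 0
  Position 22 '(': depth becomes 1
  Position 23 '(': depth becomes 2
  Position 24 ')': depth becomes 1
  Position 25 ')': depth becomes 0
Maximum depth reached: 4

4


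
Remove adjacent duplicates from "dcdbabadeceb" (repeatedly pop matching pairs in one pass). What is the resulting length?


Input: dcdbabadeceb
Stack-based adjacent duplicate removal:
  Read 'd': push. Stack: d
  Read 'c': push. Stack: dc
  Read 'd': push. Stack: dcd
  Read 'b': push. Stack: dcdb
  Read 'a': push. Stack: dcdba
  Read 'b': push. Stack: dcdbab
  Read 'a': push. Stack: dcdbaba
  Read 'd': push. Stack: dcdbabad
  Read 'e': push. Stack: dcdbabade
  Read 'c': push. Stack: dcdbabadec
  Read 'e': push. Stack: dcdbabadece
  Read 'b': push. Stack: dcdbabadeceb
Final stack: "dcdbabadeceb" (length 12)

12


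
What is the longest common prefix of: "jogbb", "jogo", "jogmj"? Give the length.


Words: jogbb, jogo, jogmj
  Position 0: all 'j' => match
  Position 1: all 'o' => match
  Position 2: all 'g' => match
  Position 3: ('b', 'o', 'm') => mismatch, stop
LCP = "jog" (length 3)

3


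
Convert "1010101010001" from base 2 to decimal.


Input: "1010101010001" in base 2
Positional expansion:
  Digit '1' (value 1) x 2^12 = 4096
  Digit '0' (value 0) x 2^11 = 0
  Digit '1' (value 1) x 2^10 = 1024
  Digit '0' (value 0) x 2^9 = 0
  Digit '1' (value 1) x 2^8 = 256
  Digit '0' (value 0) x 2^7 = 0
  Digit '1' (value 1) x 2^6 = 64
  Digit '0' (value 0) x 2^5 = 0
  Digit '1' (value 1) x 2^4 = 16
  Digit '0' (value 0) x 2^3 = 0
  Digit '0' (value 0) x 2^2 = 0
  Digit '0' (value 0) x 2^1 = 0
  Digit '1' (value 1) x 2^0 = 1
Sum = 5457

5457


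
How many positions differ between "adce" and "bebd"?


Comparing "adce" and "bebd" position by position:
  Position 0: 'a' vs 'b' => DIFFER
  Position 1: 'd' vs 'e' => DIFFER
  Position 2: 'c' vs 'b' => DIFFER
  Position 3: 'e' vs 'd' => DIFFER
Positions that differ: 4

4


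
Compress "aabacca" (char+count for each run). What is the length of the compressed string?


Input: aabacca
Runs:
  'a' x 2 => "a2"
  'b' x 1 => "b1"
  'a' x 1 => "a1"
  'c' x 2 => "c2"
  'a' x 1 => "a1"
Compressed: "a2b1a1c2a1"
Compressed length: 10

10


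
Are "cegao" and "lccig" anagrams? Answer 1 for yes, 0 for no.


Strings: "cegao", "lccig"
Sorted first:  acego
Sorted second: ccgil
Differ at position 0: 'a' vs 'c' => not anagrams

0


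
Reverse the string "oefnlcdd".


Input: oefnlcdd
Reading characters right to left:
  Position 7: 'd'
  Position 6: 'd'
  Position 5: 'c'
  Position 4: 'l'
  Position 3: 'n'
  Position 2: 'f'
  Position 1: 'e'
  Position 0: 'o'
Reversed: ddclnfeo

ddclnfeo


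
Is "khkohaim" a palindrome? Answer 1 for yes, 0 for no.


Input: khkohaim
Reversed: miahokhk
  Compare pos 0 ('k') with pos 7 ('m'): MISMATCH
  Compare pos 1 ('h') with pos 6 ('i'): MISMATCH
  Compare pos 2 ('k') with pos 5 ('a'): MISMATCH
  Compare pos 3 ('o') with pos 4 ('h'): MISMATCH
Result: not a palindrome

0


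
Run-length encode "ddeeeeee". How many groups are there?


Input: ddeeeeee
Scanning for consecutive runs:
  Group 1: 'd' x 2 (positions 0-1)
  Group 2: 'e' x 6 (positions 2-7)
Total groups: 2

2


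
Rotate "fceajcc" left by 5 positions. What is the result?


Input: "fceajcc", rotate left by 5
First 5 characters: "fceaj"
Remaining characters: "cc"
Concatenate remaining + first: "cc" + "fceaj" = "ccfceaj"

ccfceaj


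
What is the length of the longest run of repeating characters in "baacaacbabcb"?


Input: "baacaacbabcb"
Scanning for longest run:
  Position 1 ('a'): new char, reset run to 1
  Position 2 ('a'): continues run of 'a', length=2
  Position 3 ('c'): new char, reset run to 1
  Position 4 ('a'): new char, reset run to 1
  Position 5 ('a'): continues run of 'a', length=2
  Position 6 ('c'): new char, reset run to 1
  Position 7 ('b'): new char, reset run to 1
  Position 8 ('a'): new char, reset run to 1
  Position 9 ('b'): new char, reset run to 1
  Position 10 ('c'): new char, reset run to 1
  Position 11 ('b'): new char, reset run to 1
Longest run: 'a' with length 2

2


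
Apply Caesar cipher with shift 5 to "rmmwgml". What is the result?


Caesar cipher: shift "rmmwgml" by 5
  'r' (pos 17) + 5 = pos 22 = 'w'
  'm' (pos 12) + 5 = pos 17 = 'r'
  'm' (pos 12) + 5 = pos 17 = 'r'
  'w' (pos 22) + 5 = pos 1 = 'b'
  'g' (pos 6) + 5 = pos 11 = 'l'
  'm' (pos 12) + 5 = pos 17 = 'r'
  'l' (pos 11) + 5 = pos 16 = 'q'
Result: wrrblrq

wrrblrq


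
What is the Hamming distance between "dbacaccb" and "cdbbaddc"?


Comparing "dbacaccb" and "cdbbaddc" position by position:
  Position 0: 'd' vs 'c' => differ
  Position 1: 'b' vs 'd' => differ
  Position 2: 'a' vs 'b' => differ
  Position 3: 'c' vs 'b' => differ
  Position 4: 'a' vs 'a' => same
  Position 5: 'c' vs 'd' => differ
  Position 6: 'c' vs 'd' => differ
  Position 7: 'b' vs 'c' => differ
Total differences (Hamming distance): 7

7


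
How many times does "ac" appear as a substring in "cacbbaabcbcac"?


Searching for "ac" in "cacbbaabcbcac"
Scanning each position:
  Position 0: "ca" => no
  Position 1: "ac" => MATCH
  Position 2: "cb" => no
  Position 3: "bb" => no
  Position 4: "ba" => no
  Position 5: "aa" => no
  Position 6: "ab" => no
  Position 7: "bc" => no
  Position 8: "cb" => no
  Position 9: "bc" => no
  Position 10: "ca" => no
  Position 11: "ac" => MATCH
Total occurrences: 2

2


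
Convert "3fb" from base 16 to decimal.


Input: "3fb" in base 16
Positional expansion:
  Digit '3' (value 3) x 16^2 = 768
  Digit 'f' (value 15) x 16^1 = 240
  Digit 'b' (value 11) x 16^0 = 11
Sum = 1019

1019


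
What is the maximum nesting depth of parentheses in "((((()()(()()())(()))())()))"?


Input: "((((()()(()()())(()))())()))"
Tracking depth:
  Position 0 '(': depth becomes 1
  Position 1 '(': depth becomes 2
  Position 2 '(': depth becomes 3
  Position 3 '(': depth becomes 4
  Position 4 '(': depth becomes 5
  Position 5 ')': depth becomes 4
  Position 6 '(': depth becomes 5
  Position 7 ')': depth becomes 4
  Position 8 '(': depth becomes 5
  Position 9 '(': depth becomes 6
  Position 10 ')': depth becomes 5
  Position 11 '(': depth becomes 6
  Position 12 ')': depth becomes 5
  Position 13 '(': depth becomes 6
  Position 14 ')': depth becomes 5
  Position 15 ')': depth becomes 4
  Position 16 '(': depth becomes 5
  Position 17 '(': depth becomes 6
  Position 18 ')': depth becomes 5
  Position 19 ')': depth becomes 4
  Position 20 ')': depth becomes 3
  Position 21 '(': depth becomes 4
  Position 22 ')': depth becomes 3
  Position 23 ')': depth becomes 2
  Position 24 '(': depth becomes 3
  Position 25 ')': depth becomes 2
  Position 26 ')': depth becomes 1
  Position 27 ')': depth becomes 0
Maximum depth reached: 6

6


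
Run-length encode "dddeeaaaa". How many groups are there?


Input: dddeeaaaa
Scanning for consecutive runs:
  Group 1: 'd' x 3 (positions 0-2)
  Group 2: 'e' x 2 (positions 3-4)
  Group 3: 'a' x 4 (positions 5-8)
Total groups: 3

3
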